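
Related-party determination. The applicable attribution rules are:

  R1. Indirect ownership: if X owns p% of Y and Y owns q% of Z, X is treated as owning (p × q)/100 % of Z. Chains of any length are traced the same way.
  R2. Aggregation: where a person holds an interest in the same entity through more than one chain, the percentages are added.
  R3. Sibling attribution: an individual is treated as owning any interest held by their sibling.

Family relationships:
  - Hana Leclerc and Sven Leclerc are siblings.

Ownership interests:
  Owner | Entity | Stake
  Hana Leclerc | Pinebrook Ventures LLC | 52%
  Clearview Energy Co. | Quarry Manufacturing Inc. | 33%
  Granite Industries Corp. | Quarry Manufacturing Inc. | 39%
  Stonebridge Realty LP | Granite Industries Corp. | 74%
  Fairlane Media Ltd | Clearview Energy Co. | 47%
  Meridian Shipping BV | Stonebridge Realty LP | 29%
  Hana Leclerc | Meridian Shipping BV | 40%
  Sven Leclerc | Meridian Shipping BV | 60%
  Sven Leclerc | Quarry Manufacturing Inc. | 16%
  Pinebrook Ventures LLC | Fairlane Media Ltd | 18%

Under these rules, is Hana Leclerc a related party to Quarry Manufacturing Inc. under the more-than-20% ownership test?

By sibling attribution (R3), Hana Leclerc is treated as also owning Sven Leclerc's interest in Meridian Shipping BV, giving 40% + 60% = 100%.
By sibling attribution (R3), Hana Leclerc is treated as owning Sven Leclerc's 16% interest in Quarry Manufacturing Inc.
Chain via Pinebrook Ventures LLC → Fairlane Media Ltd → Clearview Energy Co. (R1): 52% × 18% × 47% × 33% = 1.451736% of Quarry Manufacturing Inc.
Chain via Meridian Shipping BV → Stonebridge Realty LP → Granite Industries Corp. (R1): 100% × 29% × 74% × 39% = 8.3694% of Quarry Manufacturing Inc.
Direct interest in Quarry Manufacturing Inc: 16%.
Aggregating (R2): 1.451736% + 8.3694% + 16% = 25.821136%.
25.821136% exceeds the 20% threshold, so Hana is a related party to Quarry Manufacturing Inc.

Yes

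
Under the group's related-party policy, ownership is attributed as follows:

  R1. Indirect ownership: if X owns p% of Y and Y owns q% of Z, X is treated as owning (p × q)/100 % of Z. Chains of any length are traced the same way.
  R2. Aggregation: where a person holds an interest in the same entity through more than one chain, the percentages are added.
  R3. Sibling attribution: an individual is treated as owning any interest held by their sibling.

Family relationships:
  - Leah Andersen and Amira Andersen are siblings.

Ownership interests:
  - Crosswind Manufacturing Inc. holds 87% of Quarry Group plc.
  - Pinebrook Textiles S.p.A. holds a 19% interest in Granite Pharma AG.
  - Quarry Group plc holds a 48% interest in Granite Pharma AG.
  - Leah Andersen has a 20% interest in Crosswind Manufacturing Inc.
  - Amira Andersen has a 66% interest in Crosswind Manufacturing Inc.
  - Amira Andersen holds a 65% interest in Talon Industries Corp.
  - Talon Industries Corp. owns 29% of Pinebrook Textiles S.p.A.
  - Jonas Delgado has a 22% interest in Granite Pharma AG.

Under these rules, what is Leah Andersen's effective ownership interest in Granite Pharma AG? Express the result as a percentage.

By sibling attribution (R3), Leah Andersen is treated as also owning Amira Andersen's interest in Crosswind Manufacturing Inc, giving 20% + 66% = 86%.
By sibling attribution (R3), Leah Andersen is treated as owning Amira Andersen's 65% interest in Talon Industries Corp.
Chain via Crosswind Manufacturing Inc. → Quarry Group plc (R1): 86% × 87% × 48% = 35.9136% of Granite Pharma AG.
Chain via Talon Industries Corp. → Pinebrook Textiles S.p.A. (R1): 65% × 29% × 19% = 3.5815% of Granite Pharma AG.
Aggregating (R2): 35.9136% + 3.5815% = 39.4951%.

39.4951%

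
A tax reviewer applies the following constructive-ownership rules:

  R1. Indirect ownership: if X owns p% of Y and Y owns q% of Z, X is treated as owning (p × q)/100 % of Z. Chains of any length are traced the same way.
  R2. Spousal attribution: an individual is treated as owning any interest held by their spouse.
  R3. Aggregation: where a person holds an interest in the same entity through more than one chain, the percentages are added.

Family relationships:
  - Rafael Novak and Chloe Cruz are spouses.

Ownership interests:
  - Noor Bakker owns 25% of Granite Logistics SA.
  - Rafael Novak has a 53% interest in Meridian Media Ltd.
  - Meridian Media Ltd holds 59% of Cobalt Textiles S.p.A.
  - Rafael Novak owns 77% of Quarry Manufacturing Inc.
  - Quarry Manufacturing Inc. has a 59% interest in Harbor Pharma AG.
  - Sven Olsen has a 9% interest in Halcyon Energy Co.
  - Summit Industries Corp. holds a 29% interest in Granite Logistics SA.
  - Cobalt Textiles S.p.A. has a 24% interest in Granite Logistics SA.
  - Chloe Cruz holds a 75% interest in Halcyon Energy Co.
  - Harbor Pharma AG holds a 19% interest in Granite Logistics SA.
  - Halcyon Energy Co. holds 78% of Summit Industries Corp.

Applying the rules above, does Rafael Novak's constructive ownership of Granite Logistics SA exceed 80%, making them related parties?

By spousal attribution (R2), Rafael Novak is treated as owning Chloe Cruz's 75% interest in Halcyon Energy Co.
Chain via Quarry Manufacturing Inc. → Harbor Pharma AG (R1): 77% × 59% × 19% = 8.6317% of Granite Logistics SA.
Chain via Meridian Media Ltd → Cobalt Textiles S.p.A. (R1): 53% × 59% × 24% = 7.5048% of Granite Logistics SA.
Chain via Halcyon Energy Co. → Summit Industries Corp. (R1): 75% × 78% × 29% = 16.965% of Granite Logistics SA.
Aggregating (R3): 8.6317% + 7.5048% + 16.965% = 33.1015%.
33.1015% does not exceed the 80% threshold, so Rafael is not a related party to Granite Logistics SA.

No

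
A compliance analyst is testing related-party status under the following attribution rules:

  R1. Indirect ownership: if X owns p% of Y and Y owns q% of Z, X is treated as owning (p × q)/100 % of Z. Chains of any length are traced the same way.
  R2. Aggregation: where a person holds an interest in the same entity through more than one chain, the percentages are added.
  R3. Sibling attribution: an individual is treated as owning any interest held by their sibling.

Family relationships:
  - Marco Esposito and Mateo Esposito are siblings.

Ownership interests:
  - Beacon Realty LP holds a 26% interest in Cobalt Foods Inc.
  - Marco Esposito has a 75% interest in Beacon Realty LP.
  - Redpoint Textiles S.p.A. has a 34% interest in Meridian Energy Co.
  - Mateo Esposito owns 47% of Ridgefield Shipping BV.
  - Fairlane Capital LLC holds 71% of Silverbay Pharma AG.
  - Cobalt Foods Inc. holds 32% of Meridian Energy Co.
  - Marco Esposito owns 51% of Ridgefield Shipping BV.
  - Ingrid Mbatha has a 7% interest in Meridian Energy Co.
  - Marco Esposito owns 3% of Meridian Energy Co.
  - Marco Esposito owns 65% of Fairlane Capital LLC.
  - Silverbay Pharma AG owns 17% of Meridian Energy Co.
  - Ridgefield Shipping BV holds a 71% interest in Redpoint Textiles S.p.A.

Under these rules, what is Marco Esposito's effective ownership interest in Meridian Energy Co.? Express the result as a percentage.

By sibling attribution (R3), Marco Esposito is treated as also owning Mateo Esposito's interest in Ridgefield Shipping BV, giving 51% + 47% = 98%.
Chain via Ridgefield Shipping BV → Redpoint Textiles S.p.A. (R1): 98% × 71% × 34% = 23.6572% of Meridian Energy Co.
Chain via Beacon Realty LP → Cobalt Foods Inc. (R1): 75% × 26% × 32% = 6.24% of Meridian Energy Co.
Chain via Fairlane Capital LLC → Silverbay Pharma AG (R1): 65% × 71% × 17% = 7.8455% of Meridian Energy Co.
Direct interest in Meridian Energy Co: 3%.
Aggregating (R2): 23.6572% + 6.24% + 7.8455% + 3% = 40.7427%.

40.7427%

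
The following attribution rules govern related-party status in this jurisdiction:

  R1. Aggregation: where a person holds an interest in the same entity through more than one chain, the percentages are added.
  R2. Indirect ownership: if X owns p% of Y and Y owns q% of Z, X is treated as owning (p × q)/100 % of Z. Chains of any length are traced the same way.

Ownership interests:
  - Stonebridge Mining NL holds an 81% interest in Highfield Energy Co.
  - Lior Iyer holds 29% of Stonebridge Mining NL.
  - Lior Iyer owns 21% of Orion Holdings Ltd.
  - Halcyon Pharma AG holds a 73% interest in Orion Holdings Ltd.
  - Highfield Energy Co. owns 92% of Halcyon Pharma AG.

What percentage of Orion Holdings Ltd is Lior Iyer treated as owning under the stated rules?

Chain via Stonebridge Mining NL → Highfield Energy Co. → Halcyon Pharma AG (R2): 29% × 81% × 92% × 73% = 15.775884% of Orion Holdings Ltd.
Direct interest in Orion Holdings Ltd: 21%.
Aggregating (R1): 15.775884% + 21% = 36.775884%.

36.775884%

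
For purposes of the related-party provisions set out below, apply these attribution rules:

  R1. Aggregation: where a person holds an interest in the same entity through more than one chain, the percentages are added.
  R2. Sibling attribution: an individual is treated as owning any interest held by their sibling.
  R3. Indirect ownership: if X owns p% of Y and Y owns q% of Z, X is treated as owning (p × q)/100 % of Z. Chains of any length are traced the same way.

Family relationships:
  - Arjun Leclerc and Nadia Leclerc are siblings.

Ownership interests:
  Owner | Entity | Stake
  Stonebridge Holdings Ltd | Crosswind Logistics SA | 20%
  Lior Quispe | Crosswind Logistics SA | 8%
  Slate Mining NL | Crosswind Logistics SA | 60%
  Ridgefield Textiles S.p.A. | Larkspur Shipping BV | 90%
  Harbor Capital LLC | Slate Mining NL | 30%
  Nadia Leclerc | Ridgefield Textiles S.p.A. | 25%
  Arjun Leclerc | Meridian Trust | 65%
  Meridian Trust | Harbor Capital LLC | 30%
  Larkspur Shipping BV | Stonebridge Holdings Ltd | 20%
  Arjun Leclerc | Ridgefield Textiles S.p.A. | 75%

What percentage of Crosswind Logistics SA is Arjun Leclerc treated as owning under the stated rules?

7.11%

By sibling attribution (R2), Arjun Leclerc is treated as also owning Nadia Leclerc's interest in Ridgefield Textiles S.p.A, giving 75% + 25% = 100%.
Chain via Ridgefield Textiles S.p.A. → Larkspur Shipping BV → Stonebridge Holdings Ltd (R3): 100% × 90% × 20% × 20% = 3.6% of Crosswind Logistics SA.
Chain via Meridian Trust → Harbor Capital LLC → Slate Mining NL (R3): 65% × 30% × 30% × 60% = 3.51% of Crosswind Logistics SA.
Aggregating (R1): 3.6% + 3.51% = 7.11%.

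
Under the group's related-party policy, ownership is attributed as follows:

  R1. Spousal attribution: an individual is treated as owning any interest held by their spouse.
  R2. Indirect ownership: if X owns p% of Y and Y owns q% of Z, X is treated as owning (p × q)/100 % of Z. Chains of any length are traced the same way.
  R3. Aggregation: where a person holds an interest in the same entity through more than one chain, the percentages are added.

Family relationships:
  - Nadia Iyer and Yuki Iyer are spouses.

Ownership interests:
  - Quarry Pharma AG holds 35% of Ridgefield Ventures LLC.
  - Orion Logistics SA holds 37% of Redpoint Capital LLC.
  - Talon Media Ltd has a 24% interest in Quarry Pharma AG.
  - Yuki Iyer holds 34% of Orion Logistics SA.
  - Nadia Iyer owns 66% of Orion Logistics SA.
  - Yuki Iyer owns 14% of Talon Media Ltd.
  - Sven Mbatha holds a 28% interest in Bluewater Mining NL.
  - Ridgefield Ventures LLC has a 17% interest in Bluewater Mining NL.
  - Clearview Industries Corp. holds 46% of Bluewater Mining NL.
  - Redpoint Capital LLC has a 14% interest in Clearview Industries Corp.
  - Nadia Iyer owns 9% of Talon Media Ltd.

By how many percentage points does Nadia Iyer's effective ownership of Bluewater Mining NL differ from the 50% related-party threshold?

By spousal attribution (R1), Nadia Iyer is treated as also owning Yuki Iyer's interest in Talon Media Ltd, giving 9% + 14% = 23%.
By spousal attribution (R1), Nadia Iyer is treated as also owning Yuki Iyer's interest in Orion Logistics SA, giving 66% + 34% = 100%.
Chain via Talon Media Ltd → Quarry Pharma AG → Ridgefield Ventures LLC (R2): 23% × 24% × 35% × 17% = 0.32844% of Bluewater Mining NL.
Chain via Orion Logistics SA → Redpoint Capital LLC → Clearview Industries Corp. (R2): 100% × 37% × 14% × 46% = 2.3828% of Bluewater Mining NL.
Aggregating (R3): 0.32844% + 2.3828% = 2.71124%.
2.71124% falls short of the 50% threshold by 47.28876 percentage points.

47.28876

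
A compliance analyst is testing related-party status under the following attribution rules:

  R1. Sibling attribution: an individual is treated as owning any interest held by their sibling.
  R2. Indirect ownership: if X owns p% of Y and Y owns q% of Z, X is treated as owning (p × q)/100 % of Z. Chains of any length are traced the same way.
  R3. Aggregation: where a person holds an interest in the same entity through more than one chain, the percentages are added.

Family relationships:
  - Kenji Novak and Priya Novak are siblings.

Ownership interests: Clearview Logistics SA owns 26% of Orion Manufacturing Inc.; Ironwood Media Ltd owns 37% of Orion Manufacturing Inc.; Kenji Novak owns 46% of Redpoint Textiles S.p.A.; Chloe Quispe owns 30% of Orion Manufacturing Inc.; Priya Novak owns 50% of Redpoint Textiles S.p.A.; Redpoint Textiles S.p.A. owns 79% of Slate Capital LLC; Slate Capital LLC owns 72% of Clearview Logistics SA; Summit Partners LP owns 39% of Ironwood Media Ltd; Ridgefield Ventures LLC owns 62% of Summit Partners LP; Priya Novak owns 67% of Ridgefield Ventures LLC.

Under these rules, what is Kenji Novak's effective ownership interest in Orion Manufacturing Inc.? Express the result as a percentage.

By sibling attribution (R1), Kenji Novak is treated as also owning Priya Novak's interest in Redpoint Textiles S.p.A, giving 46% + 50% = 96%.
By sibling attribution (R1), Kenji Novak is treated as owning Priya Novak's 67% interest in Ridgefield Ventures LLC.
Chain via Redpoint Textiles S.p.A. → Slate Capital LLC → Clearview Logistics SA (R2): 96% × 79% × 72% × 26% = 14.197248% of Orion Manufacturing Inc.
Chain via Ridgefield Ventures LLC → Summit Partners LP → Ironwood Media Ltd (R2): 67% × 62% × 39% × 37% = 5.994222% of Orion Manufacturing Inc.
Aggregating (R3): 14.197248% + 5.994222% = 20.19147%.

20.19147%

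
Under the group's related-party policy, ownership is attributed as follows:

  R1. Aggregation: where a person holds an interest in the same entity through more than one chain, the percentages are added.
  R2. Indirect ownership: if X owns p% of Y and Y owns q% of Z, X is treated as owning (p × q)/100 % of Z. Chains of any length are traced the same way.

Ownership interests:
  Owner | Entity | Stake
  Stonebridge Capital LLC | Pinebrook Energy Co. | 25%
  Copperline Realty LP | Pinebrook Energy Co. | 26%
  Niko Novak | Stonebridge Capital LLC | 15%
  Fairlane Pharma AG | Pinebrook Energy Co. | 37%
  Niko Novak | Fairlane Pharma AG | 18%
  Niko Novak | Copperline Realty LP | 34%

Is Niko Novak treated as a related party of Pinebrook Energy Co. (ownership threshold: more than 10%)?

Yes

Chain via Copperline Realty LP (R2): 34% × 26% = 8.84% of Pinebrook Energy Co.
Chain via Stonebridge Capital LLC (R2): 15% × 25% = 3.75% of Pinebrook Energy Co.
Chain via Fairlane Pharma AG (R2): 18% × 37% = 6.66% of Pinebrook Energy Co.
Aggregating (R1): 8.84% + 3.75% + 6.66% = 19.25%.
19.25% exceeds the 10% threshold, so Niko is a related party to Pinebrook Energy Co.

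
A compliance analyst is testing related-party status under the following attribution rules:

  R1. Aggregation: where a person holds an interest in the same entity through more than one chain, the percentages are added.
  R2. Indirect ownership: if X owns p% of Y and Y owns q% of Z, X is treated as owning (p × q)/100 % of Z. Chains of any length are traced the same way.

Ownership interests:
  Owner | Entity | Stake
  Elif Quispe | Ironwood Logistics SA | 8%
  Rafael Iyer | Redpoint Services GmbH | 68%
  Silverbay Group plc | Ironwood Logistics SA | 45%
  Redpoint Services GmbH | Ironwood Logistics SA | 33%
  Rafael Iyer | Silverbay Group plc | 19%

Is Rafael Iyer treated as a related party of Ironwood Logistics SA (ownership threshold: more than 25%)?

Yes

Chain via Silverbay Group plc (R2): 19% × 45% = 8.55% of Ironwood Logistics SA.
Chain via Redpoint Services GmbH (R2): 68% × 33% = 22.44% of Ironwood Logistics SA.
Aggregating (R1): 8.55% + 22.44% = 30.99%.
30.99% exceeds the 25% threshold, so Rafael is a related party to Ironwood Logistics SA.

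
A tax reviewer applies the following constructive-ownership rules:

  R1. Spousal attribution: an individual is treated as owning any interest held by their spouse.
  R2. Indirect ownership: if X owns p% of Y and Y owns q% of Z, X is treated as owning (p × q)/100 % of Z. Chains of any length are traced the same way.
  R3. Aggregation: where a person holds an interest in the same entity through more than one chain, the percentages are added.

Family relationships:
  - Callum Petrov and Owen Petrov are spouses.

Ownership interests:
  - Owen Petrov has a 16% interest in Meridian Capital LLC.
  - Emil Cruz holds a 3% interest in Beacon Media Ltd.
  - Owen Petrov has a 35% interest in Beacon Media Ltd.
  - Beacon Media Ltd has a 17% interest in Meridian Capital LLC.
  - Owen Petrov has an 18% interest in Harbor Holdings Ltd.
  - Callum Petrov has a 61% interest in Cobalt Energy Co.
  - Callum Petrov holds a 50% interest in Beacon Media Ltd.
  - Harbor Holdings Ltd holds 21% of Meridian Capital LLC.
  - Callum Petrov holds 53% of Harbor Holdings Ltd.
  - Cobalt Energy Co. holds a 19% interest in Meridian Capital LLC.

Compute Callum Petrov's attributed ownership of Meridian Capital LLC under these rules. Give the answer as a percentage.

56.95%

By spousal attribution (R1), Callum Petrov is treated as also owning Owen Petrov's interest in Harbor Holdings Ltd, giving 53% + 18% = 71%.
By spousal attribution (R1), Callum Petrov is treated as also owning Owen Petrov's interest in Beacon Media Ltd, giving 50% + 35% = 85%.
By spousal attribution (R1), Callum Petrov is treated as owning Owen Petrov's 16% interest in Meridian Capital LLC.
Chain via Cobalt Energy Co. (R2): 61% × 19% = 11.59% of Meridian Capital LLC.
Chain via Harbor Holdings Ltd (R2): 71% × 21% = 14.91% of Meridian Capital LLC.
Chain via Beacon Media Ltd (R2): 85% × 17% = 14.45% of Meridian Capital LLC.
Direct interest in Meridian Capital LLC: 16%.
Aggregating (R3): 11.59% + 14.91% + 14.45% + 16% = 56.95%.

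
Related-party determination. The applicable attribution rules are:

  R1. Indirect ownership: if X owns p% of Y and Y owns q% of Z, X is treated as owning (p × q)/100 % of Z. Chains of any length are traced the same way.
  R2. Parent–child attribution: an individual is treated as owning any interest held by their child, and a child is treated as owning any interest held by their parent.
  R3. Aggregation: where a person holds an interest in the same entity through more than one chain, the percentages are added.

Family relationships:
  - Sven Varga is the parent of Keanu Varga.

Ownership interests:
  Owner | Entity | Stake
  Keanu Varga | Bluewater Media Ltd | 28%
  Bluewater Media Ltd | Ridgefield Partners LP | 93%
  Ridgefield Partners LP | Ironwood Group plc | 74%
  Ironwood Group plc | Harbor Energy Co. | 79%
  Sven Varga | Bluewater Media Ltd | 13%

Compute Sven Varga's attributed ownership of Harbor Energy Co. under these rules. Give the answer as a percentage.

22.290798%

By parent–child attribution (R2), Sven Varga is treated as also owning Keanu Varga's interest in Bluewater Media Ltd, giving 13% + 28% = 41%.
Chain via Bluewater Media Ltd → Ridgefield Partners LP → Ironwood Group plc (R1): 41% × 93% × 74% × 79% = 22.290798% of Harbor Energy Co.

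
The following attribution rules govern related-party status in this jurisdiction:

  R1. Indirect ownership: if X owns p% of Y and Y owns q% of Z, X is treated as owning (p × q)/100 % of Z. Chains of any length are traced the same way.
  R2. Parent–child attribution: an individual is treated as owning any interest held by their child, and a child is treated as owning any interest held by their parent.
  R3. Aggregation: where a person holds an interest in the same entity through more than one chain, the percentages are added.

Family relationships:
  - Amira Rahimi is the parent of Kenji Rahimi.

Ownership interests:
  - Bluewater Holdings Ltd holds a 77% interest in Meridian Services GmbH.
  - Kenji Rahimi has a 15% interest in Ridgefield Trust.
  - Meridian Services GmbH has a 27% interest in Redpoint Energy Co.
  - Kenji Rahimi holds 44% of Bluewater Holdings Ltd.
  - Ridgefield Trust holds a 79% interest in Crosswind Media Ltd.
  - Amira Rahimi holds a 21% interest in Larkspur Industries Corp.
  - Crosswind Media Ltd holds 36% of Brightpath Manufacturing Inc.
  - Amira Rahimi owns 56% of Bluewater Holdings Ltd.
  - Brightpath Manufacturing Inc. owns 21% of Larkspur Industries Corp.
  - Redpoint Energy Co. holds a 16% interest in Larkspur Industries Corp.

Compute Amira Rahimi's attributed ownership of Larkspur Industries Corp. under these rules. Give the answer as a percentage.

By parent–child attribution (R2), Amira Rahimi is treated as also owning Kenji Rahimi's interest in Bluewater Holdings Ltd, giving 56% + 44% = 100%.
By parent–child attribution (R2), Amira Rahimi is treated as owning Kenji Rahimi's 15% interest in Ridgefield Trust.
Chain via Bluewater Holdings Ltd → Meridian Services GmbH → Redpoint Energy Co. (R1): 100% × 77% × 27% × 16% = 3.3264% of Larkspur Industries Corp.
Direct interest in Larkspur Industries Corp: 21%.
Chain via Ridgefield Trust → Crosswind Media Ltd → Brightpath Manufacturing Inc. (R1): 15% × 79% × 36% × 21% = 0.89586% of Larkspur Industries Corp.
Aggregating (R3): 3.3264% + 21% + 0.89586% = 25.22226%.

25.22226%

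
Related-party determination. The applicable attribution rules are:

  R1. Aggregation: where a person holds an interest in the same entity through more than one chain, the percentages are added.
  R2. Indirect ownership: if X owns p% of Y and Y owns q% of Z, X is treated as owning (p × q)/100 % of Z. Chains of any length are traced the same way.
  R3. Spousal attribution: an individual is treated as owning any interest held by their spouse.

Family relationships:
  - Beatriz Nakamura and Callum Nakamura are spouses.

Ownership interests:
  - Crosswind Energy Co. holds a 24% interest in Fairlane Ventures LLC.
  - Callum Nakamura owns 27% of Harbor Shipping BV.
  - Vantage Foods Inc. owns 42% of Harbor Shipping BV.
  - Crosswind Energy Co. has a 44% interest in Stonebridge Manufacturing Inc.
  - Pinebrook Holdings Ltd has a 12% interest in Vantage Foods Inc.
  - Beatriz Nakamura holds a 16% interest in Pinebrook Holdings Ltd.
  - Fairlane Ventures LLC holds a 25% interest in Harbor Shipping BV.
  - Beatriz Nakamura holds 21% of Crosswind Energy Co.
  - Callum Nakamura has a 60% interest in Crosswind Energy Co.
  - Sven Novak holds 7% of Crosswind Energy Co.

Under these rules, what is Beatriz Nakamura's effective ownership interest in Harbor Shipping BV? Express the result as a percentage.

By spousal attribution (R3), Beatriz Nakamura is treated as also owning Callum Nakamura's interest in Crosswind Energy Co, giving 21% + 60% = 81%.
By spousal attribution (R3), Beatriz Nakamura is treated as owning Callum Nakamura's 27% interest in Harbor Shipping BV.
Chain via Pinebrook Holdings Ltd → Vantage Foods Inc. (R2): 16% × 12% × 42% = 0.8064% of Harbor Shipping BV.
Chain via Crosswind Energy Co. → Fairlane Ventures LLC (R2): 81% × 24% × 25% = 4.86% of Harbor Shipping BV.
Direct interest in Harbor Shipping BV: 27%.
Aggregating (R1): 0.8064% + 4.86% + 27% = 32.6664%.

32.6664%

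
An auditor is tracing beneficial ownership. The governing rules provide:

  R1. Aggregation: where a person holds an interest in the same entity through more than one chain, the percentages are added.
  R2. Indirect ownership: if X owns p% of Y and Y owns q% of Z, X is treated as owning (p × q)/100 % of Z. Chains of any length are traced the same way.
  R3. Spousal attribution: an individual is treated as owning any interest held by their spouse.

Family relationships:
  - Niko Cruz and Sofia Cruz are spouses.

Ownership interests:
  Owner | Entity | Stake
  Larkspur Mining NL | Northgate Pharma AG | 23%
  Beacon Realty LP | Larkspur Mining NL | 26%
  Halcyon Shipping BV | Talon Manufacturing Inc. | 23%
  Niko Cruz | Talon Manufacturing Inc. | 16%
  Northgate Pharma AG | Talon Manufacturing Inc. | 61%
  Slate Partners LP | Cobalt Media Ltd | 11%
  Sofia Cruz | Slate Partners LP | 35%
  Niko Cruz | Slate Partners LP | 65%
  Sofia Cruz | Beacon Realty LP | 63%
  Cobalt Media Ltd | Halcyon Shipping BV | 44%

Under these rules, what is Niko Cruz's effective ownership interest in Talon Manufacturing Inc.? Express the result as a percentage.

By spousal attribution (R3), Niko Cruz is treated as also owning Sofia Cruz's interest in Slate Partners LP, giving 65% + 35% = 100%.
By spousal attribution (R3), Niko Cruz is treated as owning Sofia Cruz's 63% interest in Beacon Realty LP.
Chain via Slate Partners LP → Cobalt Media Ltd → Halcyon Shipping BV (R2): 100% × 11% × 44% × 23% = 1.1132% of Talon Manufacturing Inc.
Direct interest in Talon Manufacturing Inc: 16%.
Chain via Beacon Realty LP → Larkspur Mining NL → Northgate Pharma AG (R2): 63% × 26% × 23% × 61% = 2.298114% of Talon Manufacturing Inc.
Aggregating (R1): 1.1132% + 16% + 2.298114% = 19.411314%.

19.411314%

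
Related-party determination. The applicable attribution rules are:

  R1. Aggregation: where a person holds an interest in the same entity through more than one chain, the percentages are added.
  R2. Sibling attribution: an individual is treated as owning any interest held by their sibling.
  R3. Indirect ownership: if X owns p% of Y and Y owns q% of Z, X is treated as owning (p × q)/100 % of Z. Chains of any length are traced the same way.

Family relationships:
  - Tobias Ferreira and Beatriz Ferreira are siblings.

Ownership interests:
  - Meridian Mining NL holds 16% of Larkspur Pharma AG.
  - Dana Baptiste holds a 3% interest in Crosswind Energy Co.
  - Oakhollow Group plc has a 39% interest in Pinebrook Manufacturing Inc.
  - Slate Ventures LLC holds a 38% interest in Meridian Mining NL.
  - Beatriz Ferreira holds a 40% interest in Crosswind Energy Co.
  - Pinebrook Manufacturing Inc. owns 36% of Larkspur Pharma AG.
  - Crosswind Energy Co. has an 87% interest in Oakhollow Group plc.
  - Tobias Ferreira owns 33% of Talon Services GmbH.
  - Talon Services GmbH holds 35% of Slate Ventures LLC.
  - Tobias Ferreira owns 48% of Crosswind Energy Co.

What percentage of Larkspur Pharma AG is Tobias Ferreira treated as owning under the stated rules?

By sibling attribution (R2), Tobias Ferreira is treated as also owning Beatriz Ferreira's interest in Crosswind Energy Co, giving 48% + 40% = 88%.
Chain via Crosswind Energy Co. → Oakhollow Group plc → Pinebrook Manufacturing Inc. (R3): 88% × 87% × 39% × 36% = 10.749024% of Larkspur Pharma AG.
Chain via Talon Services GmbH → Slate Ventures LLC → Meridian Mining NL (R3): 33% × 35% × 38% × 16% = 0.70224% of Larkspur Pharma AG.
Aggregating (R1): 10.749024% + 0.70224% = 11.451264%.

11.451264%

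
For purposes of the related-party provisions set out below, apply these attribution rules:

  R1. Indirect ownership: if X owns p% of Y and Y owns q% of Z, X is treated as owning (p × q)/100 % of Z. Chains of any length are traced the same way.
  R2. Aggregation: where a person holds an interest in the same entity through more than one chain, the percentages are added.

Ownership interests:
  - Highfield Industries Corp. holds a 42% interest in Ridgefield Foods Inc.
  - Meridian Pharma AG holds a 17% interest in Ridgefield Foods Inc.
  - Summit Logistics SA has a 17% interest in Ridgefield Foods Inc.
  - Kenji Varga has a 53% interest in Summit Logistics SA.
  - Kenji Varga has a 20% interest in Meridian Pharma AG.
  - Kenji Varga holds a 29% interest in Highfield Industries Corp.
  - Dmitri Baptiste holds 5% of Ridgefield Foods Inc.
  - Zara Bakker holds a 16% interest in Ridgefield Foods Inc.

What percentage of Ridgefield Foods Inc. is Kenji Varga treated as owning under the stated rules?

Chain via Summit Logistics SA (R1): 53% × 17% = 9.01% of Ridgefield Foods Inc.
Chain via Meridian Pharma AG (R1): 20% × 17% = 3.4% of Ridgefield Foods Inc.
Chain via Highfield Industries Corp. (R1): 29% × 42% = 12.18% of Ridgefield Foods Inc.
Aggregating (R2): 9.01% + 3.4% + 12.18% = 24.59%.

24.59%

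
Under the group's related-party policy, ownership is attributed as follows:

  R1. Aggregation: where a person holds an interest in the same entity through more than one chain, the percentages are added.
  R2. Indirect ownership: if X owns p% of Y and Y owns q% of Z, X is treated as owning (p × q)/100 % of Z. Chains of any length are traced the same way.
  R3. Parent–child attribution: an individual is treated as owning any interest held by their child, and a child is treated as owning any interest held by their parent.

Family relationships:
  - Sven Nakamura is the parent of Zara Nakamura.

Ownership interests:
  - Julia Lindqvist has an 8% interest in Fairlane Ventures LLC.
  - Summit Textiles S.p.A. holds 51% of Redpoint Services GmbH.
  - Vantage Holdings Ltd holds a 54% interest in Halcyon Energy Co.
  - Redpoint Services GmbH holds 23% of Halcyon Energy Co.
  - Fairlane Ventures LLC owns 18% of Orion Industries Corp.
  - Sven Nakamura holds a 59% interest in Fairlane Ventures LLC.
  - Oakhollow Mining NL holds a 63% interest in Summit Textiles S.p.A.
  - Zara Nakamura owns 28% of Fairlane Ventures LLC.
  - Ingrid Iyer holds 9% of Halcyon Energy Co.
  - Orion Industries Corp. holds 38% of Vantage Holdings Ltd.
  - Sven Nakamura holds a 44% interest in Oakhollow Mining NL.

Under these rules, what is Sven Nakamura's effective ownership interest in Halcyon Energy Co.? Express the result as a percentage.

6.464988%

By parent–child attribution (R3), Sven Nakamura is treated as also owning Zara Nakamura's interest in Fairlane Ventures LLC, giving 59% + 28% = 87%.
Chain via Fairlane Ventures LLC → Orion Industries Corp. → Vantage Holdings Ltd (R2): 87% × 18% × 38% × 54% = 3.213432% of Halcyon Energy Co.
Chain via Oakhollow Mining NL → Summit Textiles S.p.A. → Redpoint Services GmbH (R2): 44% × 63% × 51% × 23% = 3.251556% of Halcyon Energy Co.
Aggregating (R1): 3.213432% + 3.251556% = 6.464988%.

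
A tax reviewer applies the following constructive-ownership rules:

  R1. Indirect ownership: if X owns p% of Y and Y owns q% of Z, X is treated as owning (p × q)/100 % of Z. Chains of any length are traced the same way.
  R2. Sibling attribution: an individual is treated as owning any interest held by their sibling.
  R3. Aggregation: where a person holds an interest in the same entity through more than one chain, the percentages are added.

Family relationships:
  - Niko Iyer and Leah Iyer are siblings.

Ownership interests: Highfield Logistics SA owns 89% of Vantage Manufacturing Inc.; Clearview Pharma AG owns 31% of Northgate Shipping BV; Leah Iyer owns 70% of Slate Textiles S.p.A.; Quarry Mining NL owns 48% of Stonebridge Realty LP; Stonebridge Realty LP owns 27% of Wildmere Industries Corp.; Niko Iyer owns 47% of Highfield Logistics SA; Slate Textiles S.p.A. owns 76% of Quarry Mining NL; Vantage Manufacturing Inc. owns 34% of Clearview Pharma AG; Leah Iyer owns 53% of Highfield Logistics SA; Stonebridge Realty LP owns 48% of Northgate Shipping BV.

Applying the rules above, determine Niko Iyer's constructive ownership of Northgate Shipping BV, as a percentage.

By sibling attribution (R2), Niko Iyer is treated as also owning Leah Iyer's interest in Highfield Logistics SA, giving 47% + 53% = 100%.
By sibling attribution (R2), Niko Iyer is treated as owning Leah Iyer's 70% interest in Slate Textiles S.p.A.
Chain via Highfield Logistics SA → Vantage Manufacturing Inc. → Clearview Pharma AG (R1): 100% × 89% × 34% × 31% = 9.3806% of Northgate Shipping BV.
Chain via Slate Textiles S.p.A. → Quarry Mining NL → Stonebridge Realty LP (R1): 70% × 76% × 48% × 48% = 12.25728% of Northgate Shipping BV.
Aggregating (R3): 9.3806% + 12.25728% = 21.63788%.

21.63788%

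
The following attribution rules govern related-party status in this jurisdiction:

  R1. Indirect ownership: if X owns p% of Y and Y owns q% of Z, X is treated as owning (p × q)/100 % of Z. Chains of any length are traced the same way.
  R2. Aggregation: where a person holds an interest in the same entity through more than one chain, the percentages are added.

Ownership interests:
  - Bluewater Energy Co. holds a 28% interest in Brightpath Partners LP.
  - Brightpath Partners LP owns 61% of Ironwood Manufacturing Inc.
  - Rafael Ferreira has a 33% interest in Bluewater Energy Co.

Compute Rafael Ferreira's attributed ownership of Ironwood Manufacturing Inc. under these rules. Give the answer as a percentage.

5.6364%

Chain via Bluewater Energy Co. → Brightpath Partners LP (R1): 33% × 28% × 61% = 5.6364% of Ironwood Manufacturing Inc.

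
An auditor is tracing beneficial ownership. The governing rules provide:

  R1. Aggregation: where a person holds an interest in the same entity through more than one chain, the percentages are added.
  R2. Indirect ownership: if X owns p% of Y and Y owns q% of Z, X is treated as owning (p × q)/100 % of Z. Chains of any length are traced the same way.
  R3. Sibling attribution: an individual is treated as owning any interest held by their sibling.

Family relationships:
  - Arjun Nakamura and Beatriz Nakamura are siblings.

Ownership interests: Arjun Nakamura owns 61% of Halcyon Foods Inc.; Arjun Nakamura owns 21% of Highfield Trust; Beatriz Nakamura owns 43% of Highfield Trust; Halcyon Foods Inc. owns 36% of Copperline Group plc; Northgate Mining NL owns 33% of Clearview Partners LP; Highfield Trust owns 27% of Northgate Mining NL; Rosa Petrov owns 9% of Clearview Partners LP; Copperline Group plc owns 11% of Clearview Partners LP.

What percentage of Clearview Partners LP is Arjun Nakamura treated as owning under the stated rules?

By sibling attribution (R3), Arjun Nakamura is treated as also owning Beatriz Nakamura's interest in Highfield Trust, giving 21% + 43% = 64%.
Chain via Highfield Trust → Northgate Mining NL (R2): 64% × 27% × 33% = 5.7024% of Clearview Partners LP.
Chain via Halcyon Foods Inc. → Copperline Group plc (R2): 61% × 36% × 11% = 2.4156% of Clearview Partners LP.
Aggregating (R1): 5.7024% + 2.4156% = 8.118%.

8.118%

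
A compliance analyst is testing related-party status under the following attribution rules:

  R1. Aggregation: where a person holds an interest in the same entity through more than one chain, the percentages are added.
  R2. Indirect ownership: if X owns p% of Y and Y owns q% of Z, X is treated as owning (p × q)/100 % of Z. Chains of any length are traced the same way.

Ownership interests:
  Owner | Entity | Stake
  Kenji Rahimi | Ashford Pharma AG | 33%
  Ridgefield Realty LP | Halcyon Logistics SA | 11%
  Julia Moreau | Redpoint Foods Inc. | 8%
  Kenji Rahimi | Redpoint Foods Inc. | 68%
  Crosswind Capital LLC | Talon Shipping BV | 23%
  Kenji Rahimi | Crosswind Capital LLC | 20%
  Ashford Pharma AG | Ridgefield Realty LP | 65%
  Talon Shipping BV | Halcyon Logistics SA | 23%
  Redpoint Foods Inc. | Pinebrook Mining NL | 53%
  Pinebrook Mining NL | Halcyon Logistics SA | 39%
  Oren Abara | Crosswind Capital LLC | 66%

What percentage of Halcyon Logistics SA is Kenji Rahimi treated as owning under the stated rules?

Chain via Redpoint Foods Inc. → Pinebrook Mining NL (R2): 68% × 53% × 39% = 14.0556% of Halcyon Logistics SA.
Chain via Ashford Pharma AG → Ridgefield Realty LP (R2): 33% × 65% × 11% = 2.3595% of Halcyon Logistics SA.
Chain via Crosswind Capital LLC → Talon Shipping BV (R2): 20% × 23% × 23% = 1.058% of Halcyon Logistics SA.
Aggregating (R1): 14.0556% + 2.3595% + 1.058% = 17.4731%.

17.4731%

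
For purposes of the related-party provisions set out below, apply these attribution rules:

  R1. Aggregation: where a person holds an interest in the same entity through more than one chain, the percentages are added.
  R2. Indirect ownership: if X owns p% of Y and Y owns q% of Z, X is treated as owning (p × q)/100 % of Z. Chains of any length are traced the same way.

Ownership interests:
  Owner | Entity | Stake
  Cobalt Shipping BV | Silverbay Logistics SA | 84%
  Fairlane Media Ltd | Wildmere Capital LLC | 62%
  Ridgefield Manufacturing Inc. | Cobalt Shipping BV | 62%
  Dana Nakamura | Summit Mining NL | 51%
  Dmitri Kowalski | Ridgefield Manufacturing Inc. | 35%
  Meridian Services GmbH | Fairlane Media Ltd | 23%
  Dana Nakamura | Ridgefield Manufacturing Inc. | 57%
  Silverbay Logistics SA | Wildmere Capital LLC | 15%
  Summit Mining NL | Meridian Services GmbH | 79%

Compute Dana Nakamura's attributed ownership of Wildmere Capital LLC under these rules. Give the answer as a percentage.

Chain via Summit Mining NL → Meridian Services GmbH → Fairlane Media Ltd (R2): 51% × 79% × 23% × 62% = 5.745354% of Wildmere Capital LLC.
Chain via Ridgefield Manufacturing Inc. → Cobalt Shipping BV → Silverbay Logistics SA (R2): 57% × 62% × 84% × 15% = 4.45284% of Wildmere Capital LLC.
Aggregating (R1): 5.745354% + 4.45284% = 10.198194%.

10.198194%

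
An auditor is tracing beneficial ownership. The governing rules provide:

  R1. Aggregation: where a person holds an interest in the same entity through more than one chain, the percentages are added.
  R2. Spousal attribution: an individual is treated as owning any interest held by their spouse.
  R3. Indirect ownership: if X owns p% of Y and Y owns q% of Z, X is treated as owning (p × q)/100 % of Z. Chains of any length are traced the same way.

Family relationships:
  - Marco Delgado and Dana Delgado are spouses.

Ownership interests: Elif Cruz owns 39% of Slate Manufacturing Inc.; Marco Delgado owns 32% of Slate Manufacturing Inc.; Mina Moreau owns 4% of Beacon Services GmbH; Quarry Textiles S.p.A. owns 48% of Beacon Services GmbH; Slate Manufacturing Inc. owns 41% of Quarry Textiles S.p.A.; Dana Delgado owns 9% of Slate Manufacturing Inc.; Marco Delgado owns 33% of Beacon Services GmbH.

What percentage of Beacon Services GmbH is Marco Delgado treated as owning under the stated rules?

41.0688%

By spousal attribution (R2), Marco Delgado is treated as also owning Dana Delgado's interest in Slate Manufacturing Inc, giving 32% + 9% = 41%.
Chain via Slate Manufacturing Inc. → Quarry Textiles S.p.A. (R3): 41% × 41% × 48% = 8.0688% of Beacon Services GmbH.
Direct interest in Beacon Services GmbH: 33%.
Aggregating (R1): 8.0688% + 33% = 41.0688%.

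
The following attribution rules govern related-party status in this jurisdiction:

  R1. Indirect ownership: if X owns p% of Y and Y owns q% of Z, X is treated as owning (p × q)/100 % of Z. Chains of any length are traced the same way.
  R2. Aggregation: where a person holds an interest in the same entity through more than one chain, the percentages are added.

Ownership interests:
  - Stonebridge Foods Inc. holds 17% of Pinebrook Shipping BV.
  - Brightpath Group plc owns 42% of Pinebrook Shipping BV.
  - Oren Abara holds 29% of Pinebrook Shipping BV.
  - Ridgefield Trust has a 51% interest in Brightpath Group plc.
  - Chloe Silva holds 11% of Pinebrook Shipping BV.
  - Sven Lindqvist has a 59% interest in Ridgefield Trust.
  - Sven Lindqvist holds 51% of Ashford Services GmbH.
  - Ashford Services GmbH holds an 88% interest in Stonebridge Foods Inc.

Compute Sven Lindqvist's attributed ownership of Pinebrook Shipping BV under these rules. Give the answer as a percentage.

Chain via Ridgefield Trust → Brightpath Group plc (R1): 59% × 51% × 42% = 12.6378% of Pinebrook Shipping BV.
Chain via Ashford Services GmbH → Stonebridge Foods Inc. (R1): 51% × 88% × 17% = 7.6296% of Pinebrook Shipping BV.
Aggregating (R2): 12.6378% + 7.6296% = 20.2674%.

20.2674%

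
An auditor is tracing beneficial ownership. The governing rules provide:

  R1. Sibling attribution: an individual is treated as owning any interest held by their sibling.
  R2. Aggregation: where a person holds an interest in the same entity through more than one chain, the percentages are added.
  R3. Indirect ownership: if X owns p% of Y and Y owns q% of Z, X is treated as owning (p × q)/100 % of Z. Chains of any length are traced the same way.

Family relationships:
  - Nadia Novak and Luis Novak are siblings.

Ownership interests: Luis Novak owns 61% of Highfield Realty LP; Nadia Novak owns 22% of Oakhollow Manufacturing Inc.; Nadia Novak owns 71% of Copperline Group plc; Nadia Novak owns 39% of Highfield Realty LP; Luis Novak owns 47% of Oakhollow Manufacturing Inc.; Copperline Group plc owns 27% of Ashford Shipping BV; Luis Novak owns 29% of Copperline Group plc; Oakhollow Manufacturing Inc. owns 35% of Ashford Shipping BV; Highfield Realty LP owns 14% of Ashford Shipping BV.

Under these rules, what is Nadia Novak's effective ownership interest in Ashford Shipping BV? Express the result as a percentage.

By sibling attribution (R1), Nadia Novak is treated as also owning Luis Novak's interest in Oakhollow Manufacturing Inc, giving 22% + 47% = 69%.
By sibling attribution (R1), Nadia Novak is treated as also owning Luis Novak's interest in Copperline Group plc, giving 71% + 29% = 100%.
By sibling attribution (R1), Nadia Novak is treated as also owning Luis Novak's interest in Highfield Realty LP, giving 39% + 61% = 100%.
Chain via Oakhollow Manufacturing Inc. (R3): 69% × 35% = 24.15% of Ashford Shipping BV.
Chain via Copperline Group plc (R3): 100% × 27% = 27% of Ashford Shipping BV.
Chain via Highfield Realty LP (R3): 100% × 14% = 14% of Ashford Shipping BV.
Aggregating (R2): 24.15% + 27% + 14% = 65.15%.

65.15%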